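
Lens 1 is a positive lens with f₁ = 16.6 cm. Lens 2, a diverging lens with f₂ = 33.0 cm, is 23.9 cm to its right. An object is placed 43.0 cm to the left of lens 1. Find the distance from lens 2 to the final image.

3.47 cm

Lens 1: 1/d_i1 = 1/f₁ − 1/d_o1 = 1/(16.6) − 1/(43.0) = 0.03699, so d_i1 = 27.04 cm.
The intermediate image is 27.04 cm to the right of lens 1, which lies 3.140 cm to the right of lens 2 — a virtual object — so d_o2 = −3.140 cm.
Lens 2 is diverging, so f₂ = −33.0 cm.
Lens 2: 1/d_i2 = 1/f₂ − 1/d_o2 = 1/(-33.0) − 1/(-3.140) = 0.2882, so d_i2 = 3.47 cm.
The final image is real, 3.47 cm to the right of lens 2 (overall magnification ≈ -0.69).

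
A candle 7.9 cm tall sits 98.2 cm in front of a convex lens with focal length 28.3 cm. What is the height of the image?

3.20 cm

1/d_i = 1/f − 1/d_o = 1/(28.30) − 1/(98.2) = 0.02515, so d_i = 39.76 cm.
m = −d_i/d_o = -0.4049.
|h_i| = |m|·h_o = 0.4049 × 7.9 = 3.20 cm. The image is real, inverted and reduced, on the far side of the lens.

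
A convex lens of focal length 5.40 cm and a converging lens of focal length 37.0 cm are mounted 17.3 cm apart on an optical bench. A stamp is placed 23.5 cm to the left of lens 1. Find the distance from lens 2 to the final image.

Lens 1: 1/d_i1 = 1/f₁ − 1/d_o1 = 1/(5.40) − 1/(23.5) = 0.1426, so d_i1 = 7.011 cm.
The intermediate image is 7.011 cm to the right of lens 1, which is 17.3 − (7.011) = 10.29 cm to the left of lens 2, so d_o2 = +10.29 cm.
Lens 2: 1/d_i2 = 1/f₂ − 1/d_o2 = 1/(37.0) − 1/(10.29) = -0.07015, so d_i2 = -14.3 cm.
The final image is virtual, 14.3 cm to the left of lens 2 (overall magnification ≈ -0.41).

14.3 cm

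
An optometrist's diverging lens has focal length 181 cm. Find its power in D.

For a diverging lens, f = −181 cm.
f = -181 cm = -1.81 m.
P = 1/f = 1/(-1.81 m) = -0.552 D.

P = -0.552 D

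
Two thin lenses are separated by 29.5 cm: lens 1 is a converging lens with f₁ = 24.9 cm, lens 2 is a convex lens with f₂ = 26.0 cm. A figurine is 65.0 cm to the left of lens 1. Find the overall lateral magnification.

Lens 1: 1/d_i1 = 1/(24.9) − 1/(65.0) = 0.02478, so d_i1 = 40.36 cm; m₁ = −d_i1/d_o1 = -0.6209.
d_o2 = 29.5 − (40.36) = -10.86 cm (virtual object).
Lens 2: 1/d_i2 = 1/(26.0) − 1/(-10.86) = 0.1305, so d_i2 = 7.660 cm; m₂ = −d_i2/d_o2 = +0.7054.
m = m₁·m₂ = (-0.6209)(+0.7054) = -0.438.

m = -0.438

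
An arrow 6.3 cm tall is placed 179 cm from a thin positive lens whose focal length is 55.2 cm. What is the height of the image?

1/d_i = 1/f − 1/d_o = 1/(55.20) − 1/(179) = 0.01253, so d_i = 79.81 cm.
m = −d_i/d_o = -0.4459.
|h_i| = |m|·h_o = 0.4459 × 6.3 = 2.81 cm. The image is real, inverted and reduced, on the far side of the lens.

2.81 cm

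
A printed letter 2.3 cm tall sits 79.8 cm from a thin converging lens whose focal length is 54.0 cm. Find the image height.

1/d_i = 1/f − 1/d_o = 1/(54.00) − 1/(79.8) = 0.005987, so d_i = 167.0 cm.
m = −d_i/d_o = -2.093.
|h_i| = |m|·h_o = 2.093 × 2.3 = 4.81 cm. The image is real, inverted and enlarged, on the far side of the lens.

4.81 cm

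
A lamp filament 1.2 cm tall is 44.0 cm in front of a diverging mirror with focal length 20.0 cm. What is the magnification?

m = +0.312

For a diverging mirror, f = -20.0 cm.
1/d_i = 1/f − 1/d_o = 1/(-20.00) − 1/(44.0) = -0.07273, so d_i = -13.75 cm.
m = −d_i/d_o = −(-13.75)/(44.0) = +0.312.
The image is virtual, upright and reduced, behind the mirror.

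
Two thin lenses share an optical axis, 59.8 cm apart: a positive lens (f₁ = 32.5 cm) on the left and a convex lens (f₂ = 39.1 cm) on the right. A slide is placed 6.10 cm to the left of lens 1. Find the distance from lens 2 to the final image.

Lens 1: 1/d_i1 = 1/f₁ − 1/d_o1 = 1/(32.5) − 1/(6.10) = -0.1332, so d_i1 = -7.509 cm.
The intermediate image is 7.509 cm to the left of lens 1 (virtual), which is 59.8 − (-7.509) = 67.31 cm to the left of lens 2, so d_o2 = +67.31 cm.
Lens 2: 1/d_i2 = 1/f₂ − 1/d_o2 = 1/(39.1) − 1/(67.31) = 0.01072, so d_i2 = 93.3 cm.
The final image is real, 93.3 cm to the right of lens 2 (overall magnification ≈ -1.7).

93.3 cm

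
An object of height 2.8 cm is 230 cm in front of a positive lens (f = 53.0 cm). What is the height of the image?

0.838 cm

1/d_i = 1/f − 1/d_o = 1/(53.00) − 1/(230) = 0.01452, so d_i = 68.87 cm.
m = −d_i/d_o = -0.2994.
|h_i| = |m|·h_o = 0.2994 × 2.8 = 0.838 cm. The image is real, inverted and reduced, on the far side of the lens.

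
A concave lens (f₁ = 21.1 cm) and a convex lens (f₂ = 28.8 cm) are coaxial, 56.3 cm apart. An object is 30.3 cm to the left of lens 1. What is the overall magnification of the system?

m = -0.296

f₁ = −21.1 cm (diverging).
Lens 1: 1/d_i1 = 1/(-21.1) − 1/(30.3) = -0.08040, so d_i1 = -12.44 cm; m₁ = −d_i1/d_o1 = +0.4106.
d_o2 = 56.3 − (-12.44) = 68.74 cm.
Lens 2: 1/d_i2 = 1/(28.8) − 1/(68.74) = 0.02017, so d_i2 = 49.57 cm; m₂ = −d_i2/d_o2 = -0.7211.
m = m₁·m₂ = (+0.4106)(-0.7211) = -0.296.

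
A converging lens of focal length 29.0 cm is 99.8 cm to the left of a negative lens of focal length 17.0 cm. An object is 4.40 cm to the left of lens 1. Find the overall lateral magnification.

Lens 1: 1/d_i1 = 1/(29.0) − 1/(4.40) = -0.1928, so d_i1 = -5.187 cm; m₁ = −d_i1/d_o1 = +1.179.
d_o2 = 99.8 − (-5.187) = 105.0 cm.
f₂ = −17.0 cm (diverging).
Lens 2: 1/d_i2 = 1/(-17.0) − 1/(105.0) = -0.06835, so d_i2 = -14.63 cm; m₂ = −d_i2/d_o2 = +0.1393.
m = m₁·m₂ = (+1.179)(+0.1393) = +0.164.

m = +0.164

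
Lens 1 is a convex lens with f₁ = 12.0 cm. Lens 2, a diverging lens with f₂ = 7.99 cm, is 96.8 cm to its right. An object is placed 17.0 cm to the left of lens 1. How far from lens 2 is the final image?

Lens 1: 1/d_i1 = 1/f₁ − 1/d_o1 = 1/(12.0) − 1/(17.0) = 0.02451, so d_i1 = 40.80 cm.
The intermediate image is 40.80 cm to the right of lens 1, which is 96.8 − (40.80) = 56.00 cm to the left of lens 2, so d_o2 = +56.00 cm.
Lens 2 is diverging, so f₂ = −7.99 cm.
Lens 2: 1/d_i2 = 1/f₂ − 1/d_o2 = 1/(-7.99) − 1/(56.00) = -0.1430, so d_i2 = -6.99 cm.
The final image is virtual, 6.99 cm to the left of lens 2 (overall magnification ≈ -0.30).

6.99 cm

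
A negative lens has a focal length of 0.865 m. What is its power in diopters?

P = -1.16 D

For a negative lens, f = −0.865 m.
P = 1/f = 1/(-0.865 m) = -1.16 D.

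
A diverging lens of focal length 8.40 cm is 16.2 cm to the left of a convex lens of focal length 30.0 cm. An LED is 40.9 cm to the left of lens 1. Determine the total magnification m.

m = +0.748

f₁ = −8.40 cm (diverging).
Lens 1: 1/d_i1 = 1/(-8.40) − 1/(40.9) = -0.1435, so d_i1 = -6.969 cm; m₁ = −d_i1/d_o1 = +0.1704.
d_o2 = 16.2 − (-6.969) = 23.17 cm.
Lens 2: 1/d_i2 = 1/(30.0) − 1/(23.17) = -0.009826, so d_i2 = -101.8 cm; m₂ = −d_i2/d_o2 = +4.392.
m = m₁·m₂ = (+0.1704)(+4.392) = +0.748.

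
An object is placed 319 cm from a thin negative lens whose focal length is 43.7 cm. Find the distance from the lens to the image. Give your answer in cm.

38.4 cm

For a negative lens, f = -43.7 cm.
Lens equation: 1/s_i = 1/f − 1/s_o = 1/(-43.70) − 1/(319) = -0.02288 − 0.003135 = -0.02602, so s_i = -38.4 cm.
The image is virtual, upright and reduced, on the same side as the object.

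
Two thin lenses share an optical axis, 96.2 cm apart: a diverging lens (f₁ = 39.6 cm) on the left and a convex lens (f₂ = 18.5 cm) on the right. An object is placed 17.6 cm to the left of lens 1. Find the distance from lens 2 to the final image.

Lens 1 is diverging, so f₁ = −39.6 cm.
Lens 1: 1/d_i1 = 1/f₁ − 1/d_o1 = 1/(-39.6) − 1/(17.6) = -0.08207, so d_i1 = -12.18 cm.
The intermediate image is 12.18 cm to the left of lens 1 (virtual), which is 96.2 − (-12.18) = 108.4 cm to the left of lens 2, so d_o2 = +108.4 cm.
Lens 2: 1/d_i2 = 1/f₂ − 1/d_o2 = 1/(18.5) − 1/(108.4) = 0.04483, so d_i2 = 22.3 cm.
The final image is real, 22.3 cm to the right of lens 2 (overall magnification ≈ -0.14).

22.3 cm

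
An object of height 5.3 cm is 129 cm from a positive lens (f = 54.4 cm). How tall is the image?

3.86 cm

1/d_i = 1/f − 1/d_o = 1/(54.40) − 1/(129) = 0.01063, so d_i = 94.07 cm.
m = −d_i/d_o = -0.7292.
|h_i| = |m|·h_o = 0.7292 × 5.3 = 3.86 cm. The image is real, inverted and reduced, on the far side of the lens.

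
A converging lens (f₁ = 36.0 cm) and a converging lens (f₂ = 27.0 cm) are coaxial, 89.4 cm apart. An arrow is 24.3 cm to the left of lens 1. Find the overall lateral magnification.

m = -0.606

Lens 1: 1/d_i1 = 1/(36.0) − 1/(24.3) = -0.01337, so d_i1 = -74.77 cm; m₁ = −d_i1/d_o1 = +3.077.
d_o2 = 89.4 − (-74.77) = 164.2 cm.
Lens 2: 1/d_i2 = 1/(27.0) − 1/(164.2) = 0.03095, so d_i2 = 32.31 cm; m₂ = −d_i2/d_o2 = -0.1968.
m = m₁·m₂ = (+3.077)(-0.1968) = -0.606.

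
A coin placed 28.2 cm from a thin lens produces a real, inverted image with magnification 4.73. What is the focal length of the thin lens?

m = −d_i/d_o ⇒ d_i = −m·d_o = −(-4.73)·(28.2) = 133.4 cm.
1/f = 1/d_o + 1/d_i = 1/(28.2) + 1/(133.4) = 0.04296, so f = 23.3 cm.
Since f is positive, the thin lens is converging.

f = 23.3 cm (converging)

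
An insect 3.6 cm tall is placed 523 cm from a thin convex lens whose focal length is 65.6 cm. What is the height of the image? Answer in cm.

1/d_i = 1/f − 1/d_o = 1/(65.60) − 1/(523) = 0.01333, so d_i = 75.01 cm.
m = −d_i/d_o = -0.1434.
|h_i| = |m|·h_o = 0.1434 × 3.6 = 0.516 cm. The image is real, inverted and reduced, on the far side of the lens.

0.516 cm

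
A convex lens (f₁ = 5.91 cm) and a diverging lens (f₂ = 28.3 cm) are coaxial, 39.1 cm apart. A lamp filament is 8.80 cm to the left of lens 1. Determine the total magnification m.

m = -1.17

Lens 1: 1/d_i1 = 1/(5.91) − 1/(8.80) = 0.05557, so d_i1 = 18.00 cm; m₁ = −d_i1/d_o1 = -2.045.
d_o2 = 39.1 − (18.00) = 21.10 cm.
f₂ = −28.3 cm (diverging).
Lens 2: 1/d_i2 = 1/(-28.3) − 1/(21.10) = -0.08273, so d_i2 = -12.09 cm; m₂ = −d_i2/d_o2 = +0.5729.
m = m₁·m₂ = (-2.045)(+0.5729) = -1.17.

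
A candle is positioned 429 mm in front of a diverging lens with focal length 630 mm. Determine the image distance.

255 mm

For a diverging lens, f = -630 mm.
Lens equation: 1/d_i = 1/f − 1/d_o = 1/(-630.0) − 1/(429) = -0.001587 − 0.002331 = -0.003918, so d_i = -255 mm.
The image is virtual, upright and reduced, on the same side as the object.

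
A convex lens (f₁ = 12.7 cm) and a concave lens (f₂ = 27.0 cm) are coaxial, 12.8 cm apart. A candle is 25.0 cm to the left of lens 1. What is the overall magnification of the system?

Lens 1: 1/d_i1 = 1/(12.7) − 1/(25.0) = 0.03874, so d_i1 = 25.81 cm; m₁ = −d_i1/d_o1 = -1.032.
d_o2 = 12.8 − (25.81) = -13.01 cm (virtual object).
f₂ = −27.0 cm (diverging).
Lens 2: 1/d_i2 = 1/(-27.0) − 1/(-13.01) = 0.03983, so d_i2 = 25.11 cm; m₂ = −d_i2/d_o2 = +1.930.
m = m₁·m₂ = (-1.032)(+1.930) = -1.99.

m = -1.99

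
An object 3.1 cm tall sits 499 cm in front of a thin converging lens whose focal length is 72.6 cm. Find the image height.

0.528 cm

1/d_i = 1/f − 1/d_o = 1/(72.60) − 1/(499) = 0.01177, so d_i = 84.96 cm.
m = −d_i/d_o = -0.1703.
|h_i| = |m|·h_o = 0.1703 × 3.1 = 0.528 cm. The image is real, inverted and reduced, on the far side of the lens.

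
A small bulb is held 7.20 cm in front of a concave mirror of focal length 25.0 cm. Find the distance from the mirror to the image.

10.1 cm

Mirror equation: 1/q = 1/f − 1/p = 1/(25.00) − 1/(7.20) = 0.04000 − 0.1389 = -0.09889, so q = -10.1 cm.
The image is virtual, upright and enlarged, behind the mirror.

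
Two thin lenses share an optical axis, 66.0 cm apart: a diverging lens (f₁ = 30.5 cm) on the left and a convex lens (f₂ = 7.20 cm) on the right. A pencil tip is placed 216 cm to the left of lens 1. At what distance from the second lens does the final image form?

7.81 cm

Lens 1 is diverging, so f₁ = −30.5 cm.
Lens 1: 1/d_i1 = 1/f₁ − 1/d_o1 = 1/(-30.5) − 1/(216) = -0.03742, so d_i1 = -26.73 cm.
The intermediate image is 26.73 cm to the left of lens 1 (virtual), which is 66.0 − (-26.73) = 92.73 cm to the left of lens 2, so d_o2 = +92.73 cm.
Lens 2: 1/d_i2 = 1/f₂ − 1/d_o2 = 1/(7.20) − 1/(92.73) = 0.1281, so d_i2 = 7.81 cm.
The final image is real, 7.81 cm to the right of lens 2 (overall magnification ≈ -0.010).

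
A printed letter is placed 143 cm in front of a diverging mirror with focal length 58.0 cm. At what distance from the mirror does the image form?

41.3 cm

For a diverging mirror, f = -58.0 cm.
Mirror equation: 1/s_i = 1/f − 1/s_o = 1/(-58.00) − 1/(143) = -0.01724 − 0.006993 = -0.02423, so s_i = -41.3 cm.
The image is virtual, upright and reduced, behind the mirror.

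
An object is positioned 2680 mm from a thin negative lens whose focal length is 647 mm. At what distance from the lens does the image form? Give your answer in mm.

521 mm

For a negative lens, f = -647 mm.
Thin-lens equation: 1/q = 1/f − 1/p = 1/(-647.0) − 1/(2680) = -0.001546 − 0.0003731 = -0.001919, so q = -521 mm.
The image is virtual, upright and reduced, on the same side as the object.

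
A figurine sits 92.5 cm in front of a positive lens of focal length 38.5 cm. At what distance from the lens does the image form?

Lens equation: 1/q = 1/f − 1/p = 1/(38.50) − 1/(92.5) = 0.02597 − 0.01081 = 0.01516, so q = 65.9 cm.
The image is real, inverted and reduced, on the far side of the lens.

65.9 cm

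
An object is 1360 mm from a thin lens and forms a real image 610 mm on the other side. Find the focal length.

Real image ⇒ d_i = +610 mm.
1/f = 1/d_o + 1/d_i = 1/(1360) + 1/(610) = 0.002375, so f = 421 mm.
Since f is positive, the thin lens is converging.

f = 421 mm (converging)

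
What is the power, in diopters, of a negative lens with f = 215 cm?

P = -0.465 D

For a negative lens, f = −215 cm.
f = -215 cm = -2.15 m.
P = 1/f = 1/(-2.15 m) = -0.465 D.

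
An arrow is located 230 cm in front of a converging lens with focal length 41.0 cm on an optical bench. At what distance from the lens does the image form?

49.9 cm

Lens equation: 1/q = 1/f − 1/p = 1/(41.00) − 1/(230) = 0.02439 − 0.004348 = 0.02004, so q = 49.9 cm.
The image is real, inverted and reduced, on the far side of the lens.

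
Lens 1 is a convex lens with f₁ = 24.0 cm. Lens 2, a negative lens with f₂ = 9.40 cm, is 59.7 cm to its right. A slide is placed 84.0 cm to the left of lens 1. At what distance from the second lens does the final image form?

Lens 1: 1/d_i1 = 1/f₁ − 1/d_o1 = 1/(24.0) − 1/(84.0) = 0.02976, so d_i1 = 33.60 cm.
The intermediate image is 33.60 cm to the right of lens 1, which is 59.7 − (33.60) = 26.10 cm to the left of lens 2, so d_o2 = +26.10 cm.
Lens 2 is diverging, so f₂ = −9.40 cm.
Lens 2: 1/d_i2 = 1/f₂ − 1/d_o2 = 1/(-9.40) − 1/(26.10) = -0.1447, so d_i2 = -6.91 cm.
The final image is virtual, 6.91 cm to the left of lens 2 (overall magnification ≈ -0.11).

6.91 cm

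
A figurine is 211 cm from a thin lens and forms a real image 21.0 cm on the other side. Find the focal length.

Real image ⇒ d_i = +21.0 cm.
1/f = 1/d_o + 1/d_i = 1/(211) + 1/(21.0) = 0.05236, so f = 19.1 cm.
Since f is positive, the thin lens is converging.

f = 19.1 cm (converging)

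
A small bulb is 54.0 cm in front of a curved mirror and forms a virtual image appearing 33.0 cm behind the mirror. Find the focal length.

f = -84.9 cm (convex)

Virtual image ⇒ d_i = −33.0 cm.
1/f = 1/d_o + 1/d_i = 1/(54.0) + 1/(-33.0) = -0.01178, so f = -84.9 cm.
Since f is negative, the curved mirror is convex.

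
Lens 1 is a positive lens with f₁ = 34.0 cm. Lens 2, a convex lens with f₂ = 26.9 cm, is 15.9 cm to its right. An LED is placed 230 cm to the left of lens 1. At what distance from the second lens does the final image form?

Lens 1: 1/d_i1 = 1/f₁ − 1/d_o1 = 1/(34.0) − 1/(230) = 0.02506, so d_i1 = 39.90 cm.
The intermediate image is 39.90 cm to the right of lens 1, which lies 24.00 cm to the right of lens 2 — a virtual object — so d_o2 = −24.00 cm.
Lens 2: 1/d_i2 = 1/f₂ − 1/d_o2 = 1/(26.9) − 1/(-24.00) = 0.07884, so d_i2 = 12.7 cm.
The final image is real, 12.7 cm to the right of lens 2 (overall magnification ≈ -0.092).

12.7 cm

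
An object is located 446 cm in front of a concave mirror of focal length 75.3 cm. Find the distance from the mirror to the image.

Mirror equation: 1/q = 1/f − 1/p = 1/(75.30) − 1/(446) = 0.01328 − 0.002242 = 0.01104, so q = 90.6 cm.
The image is real, inverted and reduced, in front of the mirror.

90.6 cm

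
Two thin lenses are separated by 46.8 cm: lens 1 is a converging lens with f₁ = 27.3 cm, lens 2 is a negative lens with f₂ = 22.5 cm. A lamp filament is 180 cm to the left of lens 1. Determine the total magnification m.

Lens 1: 1/d_i1 = 1/(27.3) − 1/(180) = 0.03107, so d_i1 = 32.18 cm; m₁ = −d_i1/d_o1 = -0.1788.
d_o2 = 46.8 − (32.18) = 14.62 cm.
f₂ = −22.5 cm (diverging).
Lens 2: 1/d_i2 = 1/(-22.5) − 1/(14.62) = -0.1128, so d_i2 = -8.862 cm; m₂ = −d_i2/d_o2 = +0.6061.
m = m₁·m₂ = (-0.1788)(+0.6061) = -0.108.

m = -0.108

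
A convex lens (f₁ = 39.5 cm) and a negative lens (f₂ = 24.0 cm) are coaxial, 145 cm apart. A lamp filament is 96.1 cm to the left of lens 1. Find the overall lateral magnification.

m = -0.164

Lens 1: 1/d_i1 = 1/(39.5) − 1/(96.1) = 0.01491, so d_i1 = 67.07 cm; m₁ = −d_i1/d_o1 = -0.6979.
d_o2 = 145 − (67.07) = 77.93 cm.
f₂ = −24.0 cm (diverging).
Lens 2: 1/d_i2 = 1/(-24.0) − 1/(77.93) = -0.05450, so d_i2 = -18.35 cm; m₂ = −d_i2/d_o2 = +0.2355.
m = m₁·m₂ = (-0.6979)(+0.2355) = -0.164.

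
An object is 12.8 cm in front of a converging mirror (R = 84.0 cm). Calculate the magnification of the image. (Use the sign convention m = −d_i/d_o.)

f = R/2 = 84.0/2 = 42.00 cm.
1/d_i = 1/f − 1/d_o = 1/(42.00) − 1/(12.8) = -0.05432, so d_i = -18.41 cm.
m = −d_i/d_o = −(-18.41)/(12.8) = +1.44.
The image is virtual, upright and enlarged, behind the mirror.

m = +1.44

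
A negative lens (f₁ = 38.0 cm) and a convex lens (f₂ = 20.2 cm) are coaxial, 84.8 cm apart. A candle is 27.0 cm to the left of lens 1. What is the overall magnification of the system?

f₁ = −38.0 cm (diverging).
Lens 1: 1/d_i1 = 1/(-38.0) − 1/(27.0) = -0.06335, so d_i1 = -15.78 cm; m₁ = −d_i1/d_o1 = +0.5844.
d_o2 = 84.8 − (-15.78) = 100.6 cm.
Lens 2: 1/d_i2 = 1/(20.2) − 1/(100.6) = 0.03956, so d_i2 = 25.28 cm; m₂ = −d_i2/d_o2 = -0.2512.
m = m₁·m₂ = (+0.5844)(-0.2512) = -0.147.

m = -0.147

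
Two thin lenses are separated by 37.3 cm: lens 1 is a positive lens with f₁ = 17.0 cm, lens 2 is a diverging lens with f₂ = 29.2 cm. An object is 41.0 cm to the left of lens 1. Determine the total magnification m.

Lens 1: 1/d_i1 = 1/(17.0) − 1/(41.0) = 0.03443, so d_i1 = 29.04 cm; m₁ = −d_i1/d_o1 = -0.7083.
d_o2 = 37.3 − (29.04) = 8.260 cm.
f₂ = −29.2 cm (diverging).
Lens 2: 1/d_i2 = 1/(-29.2) − 1/(8.260) = -0.1553, so d_i2 = -6.439 cm; m₂ = −d_i2/d_o2 = +0.7795.
m = m₁·m₂ = (-0.7083)(+0.7795) = -0.552.

m = -0.552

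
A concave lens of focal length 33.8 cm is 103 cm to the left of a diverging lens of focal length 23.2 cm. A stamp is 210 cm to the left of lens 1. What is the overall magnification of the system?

f₁ = −33.8 cm (diverging).
Lens 1: 1/d_i1 = 1/(-33.8) − 1/(210) = -0.03435, so d_i1 = -29.11 cm; m₁ = −d_i1/d_o1 = +0.1386.
d_o2 = 103 − (-29.11) = 132.1 cm.
f₂ = −23.2 cm (diverging).
Lens 2: 1/d_i2 = 1/(-23.2) − 1/(132.1) = -0.05067, so d_i2 = -19.73 cm; m₂ = −d_i2/d_o2 = +0.1494.
m = m₁·m₂ = (+0.1386)(+0.1494) = +0.0207.

m = +0.0207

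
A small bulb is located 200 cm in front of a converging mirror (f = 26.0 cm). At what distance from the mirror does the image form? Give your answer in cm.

29.9 cm

Mirror equation: 1/q = 1/f − 1/p = 1/(26.00) − 1/(200) = 0.03846 − 0.005000 = 0.03346, so q = 29.9 cm.
The image is real, inverted and reduced, in front of the mirror.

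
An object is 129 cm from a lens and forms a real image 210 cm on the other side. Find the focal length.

Real image ⇒ d_i = +210 cm.
1/f = 1/d_o + 1/d_i = 1/(129) + 1/(210) = 0.01251, so f = 79.9 cm.
Since f is positive, the lens is converging.

f = 79.9 cm (converging)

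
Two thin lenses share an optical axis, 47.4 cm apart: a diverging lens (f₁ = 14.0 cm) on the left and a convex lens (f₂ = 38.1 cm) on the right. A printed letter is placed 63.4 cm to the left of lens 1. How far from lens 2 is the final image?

Lens 1 is diverging, so f₁ = −14.0 cm.
Lens 1: 1/d_i1 = 1/f₁ − 1/d_o1 = 1/(-14.0) − 1/(63.4) = -0.08720, so d_i1 = -11.47 cm.
The intermediate image is 11.47 cm to the left of lens 1 (virtual), which is 47.4 − (-11.47) = 58.87 cm to the left of lens 2, so d_o2 = +58.87 cm.
Lens 2: 1/d_i2 = 1/f₂ − 1/d_o2 = 1/(38.1) − 1/(58.87) = 0.009260, so d_i2 = 108 cm.
The final image is real, 108 cm to the right of lens 2 (overall magnification ≈ -0.33).

108 cm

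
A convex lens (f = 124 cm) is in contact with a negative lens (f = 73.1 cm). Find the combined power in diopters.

P₁ = 1/f₁ = 1/(1.24 m) = +0.8065 D; P₂ = 1/f₂ = 1/(-0.731 m) = -1.368 D.
For thin lenses in contact, P = P₁ + P₂ = (+0.8065) + (-1.368) = -0.562 D.

P = -0.562 D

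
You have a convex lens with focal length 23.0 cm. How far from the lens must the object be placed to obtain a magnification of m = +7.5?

19.9 cm

m = −d_i/d_o ⇒ d_i = −m·d_o.
1/f = 1/d_o + 1/d_i = 1/d_o − 1/(m·d_o) = (1 − 1/m)/d_o, so d_o = f(1 − 1/m) = (23.00)(1 − 1/(+7.5)) = 19.9 cm.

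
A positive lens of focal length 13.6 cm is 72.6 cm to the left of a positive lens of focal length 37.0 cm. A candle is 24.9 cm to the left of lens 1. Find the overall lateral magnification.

Lens 1: 1/d_i1 = 1/(13.6) − 1/(24.9) = 0.03337, so d_i1 = 29.97 cm; m₁ = −d_i1/d_o1 = -1.204.
d_o2 = 72.6 − (29.97) = 42.63 cm.
Lens 2: 1/d_i2 = 1/(37.0) − 1/(42.63) = 0.003569, so d_i2 = 280.2 cm; m₂ = −d_i2/d_o2 = -6.572.
m = m₁·m₂ = (-1.204)(-6.572) = +7.91.

m = +7.91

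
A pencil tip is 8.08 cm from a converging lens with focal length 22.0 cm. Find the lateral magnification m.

m = +1.58

1/d_i = 1/f − 1/d_o = 1/(22.00) − 1/(8.08) = -0.07831, so d_i = -12.77 cm.
m = −d_i/d_o = −(-12.77)/(8.08) = +1.58.
The image is virtual, upright and enlarged, on the same side as the object.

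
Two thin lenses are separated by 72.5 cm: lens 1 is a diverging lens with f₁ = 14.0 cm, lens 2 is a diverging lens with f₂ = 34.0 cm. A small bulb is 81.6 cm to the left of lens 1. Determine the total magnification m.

f₁ = −14.0 cm (diverging).
Lens 1: 1/d_i1 = 1/(-14.0) − 1/(81.6) = -0.08368, so d_i1 = -11.95 cm; m₁ = −d_i1/d_o1 = +0.1464.
d_o2 = 72.5 − (-11.95) = 84.45 cm.
f₂ = −34.0 cm (diverging).
Lens 2: 1/d_i2 = 1/(-34.0) − 1/(84.45) = -0.04125, so d_i2 = -24.24 cm; m₂ = −d_i2/d_o2 = +0.2870.
m = m₁·m₂ = (+0.1464)(+0.2870) = +0.0420.

m = +0.0420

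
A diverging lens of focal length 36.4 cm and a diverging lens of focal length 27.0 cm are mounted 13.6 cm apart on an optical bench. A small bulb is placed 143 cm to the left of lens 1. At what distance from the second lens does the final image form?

16.5 cm

Lens 1 is diverging, so f₁ = −36.4 cm.
Lens 1: 1/d_i1 = 1/f₁ − 1/d_o1 = 1/(-36.4) − 1/(143) = -0.03447, so d_i1 = -29.01 cm.
The intermediate image is 29.01 cm to the left of lens 1 (virtual), which is 13.6 − (-29.01) = 42.61 cm to the left of lens 2, so d_o2 = +42.61 cm.
Lens 2 is diverging, so f₂ = −27.0 cm.
Lens 2: 1/d_i2 = 1/f₂ − 1/d_o2 = 1/(-27.0) − 1/(42.61) = -0.06051, so d_i2 = -16.5 cm.
The final image is virtual, 16.5 cm to the left of lens 2 (overall magnification ≈ 0.079).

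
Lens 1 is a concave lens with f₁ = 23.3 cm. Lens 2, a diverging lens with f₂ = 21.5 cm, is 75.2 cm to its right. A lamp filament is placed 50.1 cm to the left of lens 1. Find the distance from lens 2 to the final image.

17.4 cm

Lens 1 is diverging, so f₁ = −23.3 cm.
Lens 1: 1/d_i1 = 1/f₁ − 1/d_o1 = 1/(-23.3) − 1/(50.1) = -0.06288, so d_i1 = -15.90 cm.
The intermediate image is 15.90 cm to the left of lens 1 (virtual), which is 75.2 − (-15.90) = 91.10 cm to the left of lens 2, so d_o2 = +91.10 cm.
Lens 2 is diverging, so f₂ = −21.5 cm.
Lens 2: 1/d_i2 = 1/f₂ − 1/d_o2 = 1/(-21.5) − 1/(91.10) = -0.05749, so d_i2 = -17.4 cm.
The final image is virtual, 17.4 cm to the left of lens 2 (overall magnification ≈ 0.061).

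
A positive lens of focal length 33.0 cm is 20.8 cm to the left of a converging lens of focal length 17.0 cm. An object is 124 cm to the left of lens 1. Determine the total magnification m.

Lens 1: 1/d_i1 = 1/(33.0) − 1/(124) = 0.02224, so d_i1 = 44.97 cm; m₁ = −d_i1/d_o1 = -0.3627.
d_o2 = 20.8 − (44.97) = -24.17 cm (virtual object).
Lens 2: 1/d_i2 = 1/(17.0) − 1/(-24.17) = 0.1002, so d_i2 = 9.980 cm; m₂ = −d_i2/d_o2 = +0.4129.
m = m₁·m₂ = (-0.3627)(+0.4129) = -0.150.

m = -0.150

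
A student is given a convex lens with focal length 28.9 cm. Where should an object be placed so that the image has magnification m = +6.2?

24.2 cm

m = −d_i/d_o ⇒ d_i = −m·d_o.
1/f = 1/d_o + 1/d_i = 1/d_o − 1/(m·d_o) = (1 − 1/m)/d_o, so d_o = f(1 − 1/m) = (28.90)(1 − 1/(+6.2)) = 24.2 cm.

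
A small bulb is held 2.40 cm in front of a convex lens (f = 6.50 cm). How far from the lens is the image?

Lens equation: 1/q = 1/f − 1/p = 1/(6.500) − 1/(2.40) = 0.1538 − 0.4167 = -0.2628, so q = -3.80 cm.
The image is virtual, upright and enlarged, on the same side as the object.

3.80 cm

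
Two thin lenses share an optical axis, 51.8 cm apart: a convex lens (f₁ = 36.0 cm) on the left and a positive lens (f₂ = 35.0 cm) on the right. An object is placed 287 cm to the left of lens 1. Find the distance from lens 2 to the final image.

15.3 cm

Lens 1: 1/d_i1 = 1/f₁ − 1/d_o1 = 1/(36.0) − 1/(287) = 0.02429, so d_i1 = 41.16 cm.
The intermediate image is 41.16 cm to the right of lens 1, which is 51.8 − (41.16) = 10.64 cm to the left of lens 2, so d_o2 = +10.64 cm.
Lens 2: 1/d_i2 = 1/f₂ − 1/d_o2 = 1/(35.0) − 1/(10.64) = -0.06541, so d_i2 = -15.3 cm.
The final image is virtual, 15.3 cm to the left of lens 2 (overall magnification ≈ -0.21).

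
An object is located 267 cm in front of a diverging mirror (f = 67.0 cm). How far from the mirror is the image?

53.6 cm

For a diverging mirror, f = -67.0 cm.
Mirror equation: 1/q = 1/f − 1/p = 1/(-67.00) − 1/(267) = -0.01493 − 0.003745 = -0.01867, so q = -53.6 cm.
The image is virtual, upright and reduced, behind the mirror.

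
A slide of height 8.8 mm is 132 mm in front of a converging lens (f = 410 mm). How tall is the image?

13.0 mm

1/d_i = 1/f − 1/d_o = 1/(410.0) − 1/(132) = -0.005137, so d_i = -194.7 mm.
m = −d_i/d_o = +1.475.
|h_i| = |m|·h_o = 1.475 × 8.8 = 13.0 mm. The image is virtual, upright and enlarged, on the same side as the object.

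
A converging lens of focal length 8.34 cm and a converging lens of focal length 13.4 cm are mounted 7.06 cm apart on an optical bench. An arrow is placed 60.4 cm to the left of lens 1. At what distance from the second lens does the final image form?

Lens 1: 1/d_i1 = 1/f₁ − 1/d_o1 = 1/(8.34) − 1/(60.4) = 0.1033, so d_i1 = 9.676 cm.
The intermediate image is 9.676 cm to the right of lens 1, which lies 2.616 cm to the right of lens 2 — a virtual object — so d_o2 = −2.616 cm.
Lens 2: 1/d_i2 = 1/f₂ − 1/d_o2 = 1/(13.4) − 1/(-2.616) = 0.4569, so d_i2 = 2.19 cm.
The final image is real, 2.19 cm to the right of lens 2 (overall magnification ≈ -0.13).

2.19 cm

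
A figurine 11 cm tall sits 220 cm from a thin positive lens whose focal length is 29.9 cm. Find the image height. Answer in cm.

1.73 cm

1/d_i = 1/f − 1/d_o = 1/(29.90) − 1/(220) = 0.02890, so d_i = 34.60 cm.
m = −d_i/d_o = -0.1573.
|h_i| = |m|·h_o = 0.1573 × 11 = 1.73 cm. The image is real, inverted and reduced, on the far side of the lens.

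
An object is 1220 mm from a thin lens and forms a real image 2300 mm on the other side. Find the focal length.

Real image ⇒ d_i = +2300 mm.
1/f = 1/d_o + 1/d_i = 1/(1220) + 1/(2300) = 0.001254, so f = 797 mm.
Since f is positive, the thin lens is converging.

f = 797 mm (converging)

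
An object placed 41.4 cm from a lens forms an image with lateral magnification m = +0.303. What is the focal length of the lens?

m = −d_i/d_o ⇒ d_i = −m·d_o = −(+0.303)·(41.4) = -12.54 cm.
1/f = 1/d_o + 1/d_i = 1/(41.4) + 1/(-12.54) = -0.05559, so f = -18.0 cm.
Since f is negative, the lens is diverging.

f = -18.0 cm (diverging)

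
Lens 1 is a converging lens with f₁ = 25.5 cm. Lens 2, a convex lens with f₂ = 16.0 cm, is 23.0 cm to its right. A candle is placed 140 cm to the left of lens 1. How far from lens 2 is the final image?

5.41 cm

Lens 1: 1/d_i1 = 1/f₁ − 1/d_o1 = 1/(25.5) − 1/(140) = 0.03207, so d_i1 = 31.18 cm.
The intermediate image is 31.18 cm to the right of lens 1, which lies 8.180 cm to the right of lens 2 — a virtual object — so d_o2 = −8.180 cm.
Lens 2: 1/d_i2 = 1/f₂ − 1/d_o2 = 1/(16.0) − 1/(-8.180) = 0.1847, so d_i2 = 5.41 cm.
The final image is real, 5.41 cm to the right of lens 2 (overall magnification ≈ -0.15).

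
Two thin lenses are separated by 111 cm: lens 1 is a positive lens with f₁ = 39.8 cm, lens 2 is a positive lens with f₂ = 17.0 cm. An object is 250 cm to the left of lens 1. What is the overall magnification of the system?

m = +0.0690

Lens 1: 1/d_i1 = 1/(39.8) − 1/(250) = 0.02113, so d_i1 = 47.34 cm; m₁ = −d_i1/d_o1 = -0.1894.
d_o2 = 111 − (47.34) = 63.66 cm.
Lens 2: 1/d_i2 = 1/(17.0) − 1/(63.66) = 0.04312, so d_i2 = 23.19 cm; m₂ = −d_i2/d_o2 = -0.3643.
m = m₁·m₂ = (-0.1894)(-0.3643) = +0.0690.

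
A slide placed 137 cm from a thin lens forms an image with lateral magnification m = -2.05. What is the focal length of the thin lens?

f = 92.1 cm (converging)

m = −d_i/d_o ⇒ d_i = −m·d_o = −(-2.05)·(137) = 280.8 cm.
1/f = 1/d_o + 1/d_i = 1/(137) + 1/(280.8) = 0.01086, so f = 92.1 cm.
Since f is positive, the thin lens is converging.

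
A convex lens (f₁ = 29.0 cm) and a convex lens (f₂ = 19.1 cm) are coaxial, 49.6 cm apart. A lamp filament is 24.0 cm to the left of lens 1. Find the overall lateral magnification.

Lens 1: 1/d_i1 = 1/(29.0) − 1/(24.0) = -0.007184, so d_i1 = -139.2 cm; m₁ = −d_i1/d_o1 = +5.800.
d_o2 = 49.6 − (-139.2) = 188.8 cm.
Lens 2: 1/d_i2 = 1/(19.1) − 1/(188.8) = 0.04706, so d_i2 = 21.25 cm; m₂ = −d_i2/d_o2 = -0.1126.
m = m₁·m₂ = (+5.800)(-0.1126) = -0.653.

m = -0.653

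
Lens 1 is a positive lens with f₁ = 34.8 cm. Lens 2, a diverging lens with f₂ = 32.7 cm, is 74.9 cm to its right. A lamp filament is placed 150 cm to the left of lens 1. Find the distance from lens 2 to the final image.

15.5 cm

Lens 1: 1/d_i1 = 1/f₁ − 1/d_o1 = 1/(34.8) − 1/(150) = 0.02207, so d_i1 = 45.31 cm.
The intermediate image is 45.31 cm to the right of lens 1, which is 74.9 − (45.31) = 29.59 cm to the left of lens 2, so d_o2 = +29.59 cm.
Lens 2 is diverging, so f₂ = −32.7 cm.
Lens 2: 1/d_i2 = 1/f₂ − 1/d_o2 = 1/(-32.7) − 1/(29.59) = -0.06438, so d_i2 = -15.5 cm.
The final image is virtual, 15.5 cm to the left of lens 2 (overall magnification ≈ -0.16).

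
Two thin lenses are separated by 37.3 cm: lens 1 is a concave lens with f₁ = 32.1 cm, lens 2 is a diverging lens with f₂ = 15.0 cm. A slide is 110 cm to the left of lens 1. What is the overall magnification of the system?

f₁ = −32.1 cm (diverging).
Lens 1: 1/d_i1 = 1/(-32.1) − 1/(110) = -0.04024, so d_i1 = -24.85 cm; m₁ = −d_i1/d_o1 = +0.2259.
d_o2 = 37.3 − (-24.85) = 62.15 cm.
f₂ = −15.0 cm (diverging).
Lens 2: 1/d_i2 = 1/(-15.0) − 1/(62.15) = -0.08276, so d_i2 = -12.08 cm; m₂ = −d_i2/d_o2 = +0.1944.
m = m₁·m₂ = (+0.2259)(+0.1944) = +0.0439.

m = +0.0439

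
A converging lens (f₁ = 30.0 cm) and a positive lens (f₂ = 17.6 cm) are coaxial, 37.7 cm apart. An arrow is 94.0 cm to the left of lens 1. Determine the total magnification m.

m = -0.344

Lens 1: 1/d_i1 = 1/(30.0) − 1/(94.0) = 0.02270, so d_i1 = 44.06 cm; m₁ = −d_i1/d_o1 = -0.4687.
d_o2 = 37.7 − (44.06) = -6.360 cm (virtual object).
Lens 2: 1/d_i2 = 1/(17.6) − 1/(-6.360) = 0.2141, so d_i2 = 4.672 cm; m₂ = −d_i2/d_o2 = +0.7346.
m = m₁·m₂ = (-0.4687)(+0.7346) = -0.344.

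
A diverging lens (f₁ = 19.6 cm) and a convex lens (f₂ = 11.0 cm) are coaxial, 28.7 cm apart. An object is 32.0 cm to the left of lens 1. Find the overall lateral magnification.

m = -0.140

f₁ = −19.6 cm (diverging).
Lens 1: 1/d_i1 = 1/(-19.6) − 1/(32.0) = -0.08227, so d_i1 = -12.16 cm; m₁ = −d_i1/d_o1 = +0.3800.
d_o2 = 28.7 − (-12.16) = 40.86 cm.
Lens 2: 1/d_i2 = 1/(11.0) − 1/(40.86) = 0.06644, so d_i2 = 15.05 cm; m₂ = −d_i2/d_o2 = -0.3684.
m = m₁·m₂ = (+0.3800)(-0.3684) = -0.140.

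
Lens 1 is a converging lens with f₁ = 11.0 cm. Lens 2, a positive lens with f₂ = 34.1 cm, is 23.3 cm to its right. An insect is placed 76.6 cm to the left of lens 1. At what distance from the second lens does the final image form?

15.1 cm

Lens 1: 1/d_i1 = 1/f₁ − 1/d_o1 = 1/(11.0) − 1/(76.6) = 0.07785, so d_i1 = 12.84 cm.
The intermediate image is 12.84 cm to the right of lens 1, which is 23.3 − (12.84) = 10.46 cm to the left of lens 2, so d_o2 = +10.46 cm.
Lens 2: 1/d_i2 = 1/f₂ − 1/d_o2 = 1/(34.1) − 1/(10.46) = -0.06628, so d_i2 = -15.1 cm.
The final image is virtual, 15.1 cm to the left of lens 2 (overall magnification ≈ -0.24).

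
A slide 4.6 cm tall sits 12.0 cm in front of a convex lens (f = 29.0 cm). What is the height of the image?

1/d_i = 1/f − 1/d_o = 1/(29.00) − 1/(12.0) = -0.04885, so d_i = -20.47 cm.
m = −d_i/d_o = +1.706.
|h_i| = |m|·h_o = 1.706 × 4.6 = 7.85 cm. The image is virtual, upright and enlarged, on the same side as the object.

7.85 cm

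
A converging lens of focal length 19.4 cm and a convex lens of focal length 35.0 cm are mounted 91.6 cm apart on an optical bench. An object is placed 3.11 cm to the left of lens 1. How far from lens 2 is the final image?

55.3 cm

Lens 1: 1/d_i1 = 1/f₁ − 1/d_o1 = 1/(19.4) − 1/(3.11) = -0.2700, so d_i1 = -3.704 cm.
The intermediate image is 3.704 cm to the left of lens 1 (virtual), which is 91.6 − (-3.704) = 95.30 cm to the left of lens 2, so d_o2 = +95.30 cm.
Lens 2: 1/d_i2 = 1/f₂ − 1/d_o2 = 1/(35.0) − 1/(95.30) = 0.01808, so d_i2 = 55.3 cm.
The final image is real, 55.3 cm to the right of lens 2 (overall magnification ≈ -0.69).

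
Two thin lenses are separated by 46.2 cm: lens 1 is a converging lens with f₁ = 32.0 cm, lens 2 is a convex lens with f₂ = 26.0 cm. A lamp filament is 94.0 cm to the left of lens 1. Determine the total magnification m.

Lens 1: 1/d_i1 = 1/(32.0) − 1/(94.0) = 0.02061, so d_i1 = 48.52 cm; m₁ = −d_i1/d_o1 = -0.5162.
d_o2 = 46.2 − (48.52) = -2.320 cm (virtual object).
Lens 2: 1/d_i2 = 1/(26.0) − 1/(-2.320) = 0.4695, so d_i2 = 2.130 cm; m₂ = −d_i2/d_o2 = +0.9181.
m = m₁·m₂ = (-0.5162)(+0.9181) = -0.474.

m = -0.474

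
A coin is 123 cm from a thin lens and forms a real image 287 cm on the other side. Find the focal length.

f = 86.1 cm (converging)

Real image ⇒ d_i = +287 cm.
1/f = 1/d_o + 1/d_i = 1/(123) + 1/(287) = 0.01161, so f = 86.1 cm.
Since f is positive, the thin lens is converging.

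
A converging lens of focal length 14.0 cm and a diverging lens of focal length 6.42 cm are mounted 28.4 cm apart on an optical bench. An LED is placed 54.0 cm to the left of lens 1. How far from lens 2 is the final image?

3.83 cm

Lens 1: 1/d_i1 = 1/f₁ − 1/d_o1 = 1/(14.0) − 1/(54.0) = 0.05291, so d_i1 = 18.90 cm.
The intermediate image is 18.90 cm to the right of lens 1, which is 28.4 − (18.90) = 9.500 cm to the left of lens 2, so d_o2 = +9.500 cm.
Lens 2 is diverging, so f₂ = −6.42 cm.
Lens 2: 1/d_i2 = 1/f₂ − 1/d_o2 = 1/(-6.42) − 1/(9.500) = -0.2610, so d_i2 = -3.83 cm.
The final image is virtual, 3.83 cm to the left of lens 2 (overall magnification ≈ -0.14).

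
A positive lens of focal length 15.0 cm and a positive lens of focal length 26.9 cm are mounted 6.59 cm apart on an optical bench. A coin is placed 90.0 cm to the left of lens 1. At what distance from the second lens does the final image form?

8.01 cm

Lens 1: 1/d_i1 = 1/f₁ − 1/d_o1 = 1/(15.0) − 1/(90.0) = 0.05556, so d_i1 = 18.00 cm.
The intermediate image is 18.00 cm to the right of lens 1, which lies 11.41 cm to the right of lens 2 — a virtual object — so d_o2 = −11.41 cm.
Lens 2: 1/d_i2 = 1/f₂ − 1/d_o2 = 1/(26.9) − 1/(-11.41) = 0.1248, so d_i2 = 8.01 cm.
The final image is real, 8.01 cm to the right of lens 2 (overall magnification ≈ -0.14).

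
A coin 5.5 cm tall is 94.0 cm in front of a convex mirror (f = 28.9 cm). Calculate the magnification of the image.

m = +0.235

For a convex mirror, f = -28.9 cm.
1/d_i = 1/f − 1/d_o = 1/(-28.90) − 1/(94.0) = -0.04524, so d_i = -22.10 cm.
m = −d_i/d_o = −(-22.10)/(94.0) = +0.235.
The image is virtual, upright and reduced, behind the mirror.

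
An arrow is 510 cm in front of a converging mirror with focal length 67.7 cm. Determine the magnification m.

m = -0.153

1/d_i = 1/f − 1/d_o = 1/(67.70) − 1/(510) = 0.01281, so d_i = 78.06 cm.
m = −d_i/d_o = −(78.06)/(510) = -0.153.
The image is real, inverted and reduced, in front of the mirror.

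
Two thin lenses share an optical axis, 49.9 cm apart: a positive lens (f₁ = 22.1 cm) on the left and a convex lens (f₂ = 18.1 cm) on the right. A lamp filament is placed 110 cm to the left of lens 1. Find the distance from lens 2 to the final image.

Lens 1: 1/d_i1 = 1/f₁ − 1/d_o1 = 1/(22.1) − 1/(110) = 0.03616, so d_i1 = 27.66 cm.
The intermediate image is 27.66 cm to the right of lens 1, which is 49.9 − (27.66) = 22.24 cm to the left of lens 2, so d_o2 = +22.24 cm.
Lens 2: 1/d_i2 = 1/f₂ − 1/d_o2 = 1/(18.1) − 1/(22.24) = 0.01028, so d_i2 = 97.2 cm.
The final image is real, 97.2 cm to the right of lens 2 (overall magnification ≈ 1.1).

97.2 cm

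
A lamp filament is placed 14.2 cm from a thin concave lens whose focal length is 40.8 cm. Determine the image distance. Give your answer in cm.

For a concave lens, f = -40.8 cm.
Lens equation: 1/v = 1/f − 1/u = 1/(-40.80) − 1/(14.2) = -0.02451 − 0.07042 = -0.09493, so v = -10.5 cm.
The image is virtual, upright and reduced, on the same side as the object.

10.5 cm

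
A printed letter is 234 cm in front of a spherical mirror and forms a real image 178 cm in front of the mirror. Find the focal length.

Real image ⇒ d_i = +178 cm.
1/f = 1/d_o + 1/d_i = 1/(234) + 1/(178) = 0.009891, so f = 101 cm.
Since f is positive, the spherical mirror is concave.

f = 101 cm (concave)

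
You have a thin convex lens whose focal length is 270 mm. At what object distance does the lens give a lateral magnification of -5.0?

m = −d_i/d_o ⇒ d_i = −m·d_o.
1/f = 1/d_o + 1/d_i = 1/d_o − 1/(m·d_o) = (1 − 1/m)/d_o, so d_o = f(1 − 1/m) = (270.0)(1 − 1/(-5.0)) = 324 mm.

324 mm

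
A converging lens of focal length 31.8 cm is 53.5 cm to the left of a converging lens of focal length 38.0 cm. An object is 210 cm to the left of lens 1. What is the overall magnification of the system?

m = -0.309

Lens 1: 1/d_i1 = 1/(31.8) − 1/(210) = 0.02668, so d_i1 = 37.47 cm; m₁ = −d_i1/d_o1 = -0.1784.
d_o2 = 53.5 − (37.47) = 16.03 cm.
Lens 2: 1/d_i2 = 1/(38.0) − 1/(16.03) = -0.03607, so d_i2 = -27.73 cm; m₂ = −d_i2/d_o2 = +1.730.
m = m₁·m₂ = (-0.1784)(+1.730) = -0.309.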